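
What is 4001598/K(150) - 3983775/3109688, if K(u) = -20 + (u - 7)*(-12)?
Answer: -1556329639353/674802296 ≈ -2306.3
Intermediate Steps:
K(u) = 64 - 12*u (K(u) = -20 + (-7 + u)*(-12) = -20 + (84 - 12*u) = 64 - 12*u)
4001598/K(150) - 3983775/3109688 = 4001598/(64 - 12*150) - 3983775/3109688 = 4001598/(64 - 1800) - 3983775*1/3109688 = 4001598/(-1736) - 3983775/3109688 = 4001598*(-1/1736) - 3983775/3109688 = -2000799/868 - 3983775/3109688 = -1556329639353/674802296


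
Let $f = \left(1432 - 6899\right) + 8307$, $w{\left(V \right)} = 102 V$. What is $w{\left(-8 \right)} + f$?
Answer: $2024$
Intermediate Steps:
$f = 2840$ ($f = -5467 + 8307 = 2840$)
$w{\left(-8 \right)} + f = 102 \left(-8\right) + 2840 = -816 + 2840 = 2024$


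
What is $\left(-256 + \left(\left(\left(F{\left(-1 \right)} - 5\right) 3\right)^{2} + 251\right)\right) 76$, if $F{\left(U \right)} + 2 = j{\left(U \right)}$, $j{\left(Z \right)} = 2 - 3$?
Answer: $43396$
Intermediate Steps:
$j{\left(Z \right)} = -1$ ($j{\left(Z \right)} = 2 - 3 = -1$)
$F{\left(U \right)} = -3$ ($F{\left(U \right)} = -2 - 1 = -3$)
$\left(-256 + \left(\left(\left(F{\left(-1 \right)} - 5\right) 3\right)^{2} + 251\right)\right) 76 = \left(-256 + \left(\left(\left(-3 - 5\right) 3\right)^{2} + 251\right)\right) 76 = \left(-256 + \left(\left(\left(-8\right) 3\right)^{2} + 251\right)\right) 76 = \left(-256 + \left(\left(-24\right)^{2} + 251\right)\right) 76 = \left(-256 + \left(576 + 251\right)\right) 76 = \left(-256 + 827\right) 76 = 571 \cdot 76 = 43396$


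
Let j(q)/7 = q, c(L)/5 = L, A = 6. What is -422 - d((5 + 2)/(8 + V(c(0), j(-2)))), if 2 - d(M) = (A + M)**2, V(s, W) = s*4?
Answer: -24111/64 ≈ -376.73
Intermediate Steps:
c(L) = 5*L
j(q) = 7*q
V(s, W) = 4*s
d(M) = 2 - (6 + M)**2
-422 - d((5 + 2)/(8 + V(c(0), j(-2)))) = -422 - (2 - (6 + (5 + 2)/(8 + 4*(5*0)))**2) = -422 - (2 - (6 + 7/(8 + 4*0))**2) = -422 - (2 - (6 + 7/(8 + 0))**2) = -422 - (2 - (6 + 7/8)**2) = -422 - (2 - (55/8)**2) = -422 - (2 - 1*3025/64) = -422 - (2 - 3025/64) = -422 - 1*(-2897/64) = -422 + 2897/64 = -24111/64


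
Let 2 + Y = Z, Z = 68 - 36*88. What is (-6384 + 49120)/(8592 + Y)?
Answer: 21368/2745 ≈ 7.7843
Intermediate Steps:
Z = -3100 (Z = 68 - 3168 = -3100)
Y = -3102 (Y = -2 - 3100 = -3102)
(-6384 + 49120)/(8592 + Y) = (-6384 + 49120)/(8592 - 3102) = 42736/5490 = 42736*(1/5490) = 21368/2745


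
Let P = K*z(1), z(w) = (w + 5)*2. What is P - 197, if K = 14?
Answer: -29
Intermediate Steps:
z(w) = 10 + 2*w (z(w) = (5 + w)*2 = 10 + 2*w)
P = 168 (P = 14*(10 + 2*1) = 14*(10 + 2) = 14*12 = 168)
P - 197 = 168 - 197 = -29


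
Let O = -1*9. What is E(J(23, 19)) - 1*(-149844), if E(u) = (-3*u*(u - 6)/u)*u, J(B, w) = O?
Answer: 149439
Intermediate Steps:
O = -9
J(B, w) = -9
E(u) = u*(18 - 3*u) (E(u) = (-3*u*(-6 + u)/u)*u = (-3*(-6 + u))*u = (18 - 3*u)*u = u*(18 - 3*u))
E(J(23, 19)) - 1*(-149844) = 3*(-9)*(6 - 1*(-9)) - 1*(-149844) = 3*(-9)*(6 + 9) + 149844 = 3*(-9)*15 + 149844 = -405 + 149844 = 149439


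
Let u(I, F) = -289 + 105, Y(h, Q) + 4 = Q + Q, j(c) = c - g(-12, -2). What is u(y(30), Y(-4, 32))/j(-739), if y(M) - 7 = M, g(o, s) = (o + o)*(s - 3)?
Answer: 184/859 ≈ 0.21420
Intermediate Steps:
g(o, s) = 2*o*(-3 + s) (g(o, s) = (2*o)*(-3 + s) = 2*o*(-3 + s))
j(c) = -120 + c (j(c) = c - 2*(-12)*(-3 - 2) = c - 2*(-12)*(-5) = c - 1*120 = c - 120 = -120 + c)
y(M) = 7 + M
Y(h, Q) = -4 + 2*Q (Y(h, Q) = -4 + (Q + Q) = -4 + 2*Q)
u(I, F) = -184
u(y(30), Y(-4, 32))/j(-739) = -184/(-120 - 739) = -184/(-859) = -184*(-1/859) = 184/859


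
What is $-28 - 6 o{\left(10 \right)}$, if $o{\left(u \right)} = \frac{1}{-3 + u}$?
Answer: $- \frac{202}{7} \approx -28.857$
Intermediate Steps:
$-28 - 6 o{\left(10 \right)} = -28 - \frac{6}{-3 + 10} = -28 - \frac{6}{7} = - \frac{202}{7}$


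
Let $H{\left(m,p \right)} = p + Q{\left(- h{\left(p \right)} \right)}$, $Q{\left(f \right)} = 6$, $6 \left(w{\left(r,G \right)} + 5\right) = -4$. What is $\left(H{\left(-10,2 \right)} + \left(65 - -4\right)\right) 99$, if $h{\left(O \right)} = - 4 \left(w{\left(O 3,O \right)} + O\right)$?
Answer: $7623$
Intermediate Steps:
$w{\left(r,G \right)} = - \frac{17}{3}$ ($w{\left(r,G \right)} = -5 + \frac{1}{6} \left(-4\right) = -5 - \frac{2}{3} = - \frac{17}{3}$)
$h{\left(O \right)} = \frac{68}{3} - 4 O$ ($h{\left(O \right)} = - 4 \left(- \frac{17}{3} + O\right) = \frac{68}{3} - 4 O$)
$H{\left(m,p \right)} = 6 + p$ ($H{\left(m,p \right)} = p + 6 = 6 + p$)
$\left(H{\left(-10,2 \right)} + \left(65 - -4\right)\right) 99 = \left(\left(6 + 2\right) + \left(65 - -4\right)\right) 99 = \left(8 + \left(65 + 4\right)\right) 99 = \left(8 + 69\right) 99 = 77 \cdot 99 = 7623$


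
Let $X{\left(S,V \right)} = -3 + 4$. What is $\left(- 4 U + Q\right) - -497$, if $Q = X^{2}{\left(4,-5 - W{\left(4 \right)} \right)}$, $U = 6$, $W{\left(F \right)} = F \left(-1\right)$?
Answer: $474$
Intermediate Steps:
$W{\left(F \right)} = - F$
$X{\left(S,V \right)} = 1$
$Q = 1$ ($Q = 1^{2} = 1$)
$\left(- 4 U + Q\right) - -497 = \left(\left(-4\right) 6 + 1\right) - -497 = \left(-24 + 1\right) + 497 = -23 + 497 = 474$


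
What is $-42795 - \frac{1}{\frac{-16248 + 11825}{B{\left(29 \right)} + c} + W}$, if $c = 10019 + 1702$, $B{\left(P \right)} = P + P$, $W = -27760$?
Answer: $- \frac{13993514057306}{326989463} \approx -42795.0$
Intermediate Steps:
$B{\left(P \right)} = 2 P$
$c = 11721$
$-42795 - \frac{1}{\frac{-16248 + 11825}{B{\left(29 \right)} + c} + W} = -42795 - \frac{1}{\frac{-16248 + 11825}{2 \cdot 29 + 11721} - 27760} = -42795 - \frac{1}{- \frac{4423}{58 + 11721} - 27760} = -42795 - \frac{1}{- \frac{4423}{11779} - 27760} = -42795 - \frac{1}{- \frac{326989463}{11779}} = -42795 - - \frac{11779}{326989463} = -42795 + \frac{11779}{326989463} = - \frac{13993514057306}{326989463}$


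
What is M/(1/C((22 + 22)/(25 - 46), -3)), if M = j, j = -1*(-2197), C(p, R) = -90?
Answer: -197730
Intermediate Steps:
j = 2197
M = 2197
M/(1/C((22 + 22)/(25 - 46), -3)) = 2197/(1/(-90)) = 2197/(-1/90) = 2197*(-90) = -197730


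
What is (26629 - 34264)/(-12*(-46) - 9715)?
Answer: 7635/9163 ≈ 0.83324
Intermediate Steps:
(26629 - 34264)/(-12*(-46) - 9715) = -7635/(552 - 9715) = -7635/(-9163) = -7635*(-1/9163) = 7635/9163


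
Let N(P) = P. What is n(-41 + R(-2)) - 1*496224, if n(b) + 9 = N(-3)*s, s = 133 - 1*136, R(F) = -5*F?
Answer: -496224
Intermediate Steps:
s = -3 (s = 133 - 136 = -3)
n(b) = 0 (n(b) = -9 - 3*(-3) = -9 + 9 = 0)
n(-41 + R(-2)) - 1*496224 = 0 - 1*496224 = 0 - 496224 = -496224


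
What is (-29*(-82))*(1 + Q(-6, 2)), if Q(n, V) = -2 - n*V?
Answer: 26158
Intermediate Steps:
Q(n, V) = -2 - V*n
(-29*(-82))*(1 + Q(-6, 2)) = (-29*(-82))*(1 + (-2 - 1*2*(-6))) = 2378*(1 + (-2 + 12)) = 2378*(1 + 10) = 2378*11 = 26158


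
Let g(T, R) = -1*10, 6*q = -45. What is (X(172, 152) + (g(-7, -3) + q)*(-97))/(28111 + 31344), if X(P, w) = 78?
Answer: 3551/118910 ≈ 0.029863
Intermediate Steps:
q = -15/2 (q = (⅙)*(-45) = -15/2 ≈ -7.5000)
g(T, R) = -10
(X(172, 152) + (g(-7, -3) + q)*(-97))/(28111 + 31344) = (78 + (-10 - 15/2)*(-97))/(28111 + 31344) = (78 - 35/2*(-97))/59455 = (78 + 3395/2)*(1/59455) = (3551/2)*(1/59455) = 3551/118910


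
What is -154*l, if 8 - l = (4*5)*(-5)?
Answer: -16632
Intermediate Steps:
l = 108 (l = 8 - 4*5*(-5) = 8 - 20*(-5) = 8 - 1*(-100) = 8 + 100 = 108)
-154*l = -154*108 = -16632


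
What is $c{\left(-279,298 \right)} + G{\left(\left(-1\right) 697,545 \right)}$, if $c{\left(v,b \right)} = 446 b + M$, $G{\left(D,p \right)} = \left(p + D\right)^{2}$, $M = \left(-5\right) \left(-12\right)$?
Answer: $156072$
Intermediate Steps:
$M = 60$
$G{\left(D,p \right)} = \left(D + p\right)^{2}$
$c{\left(v,b \right)} = 60 + 446 b$ ($c{\left(v,b \right)} = 446 b + 60 = 60 + 446 b$)
$c{\left(-279,298 \right)} + G{\left(\left(-1\right) 697,545 \right)} = \left(60 + 446 \cdot 298\right) + \left(\left(-1\right) 697 + 545\right)^{2} = \left(60 + 132908\right) + \left(-697 + 545\right)^{2} = 132968 + \left(-152\right)^{2} = 132968 + 23104 = 156072$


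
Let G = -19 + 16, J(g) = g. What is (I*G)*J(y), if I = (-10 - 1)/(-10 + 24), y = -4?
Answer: -66/7 ≈ -9.4286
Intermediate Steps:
G = -3
I = -11/14 ≈ -0.78571
(I*G)*J(y) = -11/14*(-3)*(-4) = (33/14)*(-4) = -66/7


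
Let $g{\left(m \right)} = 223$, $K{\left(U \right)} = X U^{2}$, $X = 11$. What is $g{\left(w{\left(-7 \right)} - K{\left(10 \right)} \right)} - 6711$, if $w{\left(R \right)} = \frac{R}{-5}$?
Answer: $-6488$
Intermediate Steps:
$w{\left(R \right)} = - \frac{R}{5}$ ($w{\left(R \right)} = R \left(- \frac{1}{5}\right) = - \frac{R}{5}$)
$K{\left(U \right)} = 11 U^{2}$
$g{\left(w{\left(-7 \right)} - K{\left(10 \right)} \right)} - 6711 = 223 - 6711 = -6488$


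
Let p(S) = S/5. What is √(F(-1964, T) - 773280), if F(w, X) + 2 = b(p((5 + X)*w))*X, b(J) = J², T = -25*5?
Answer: I*√277726085282 ≈ 5.27e+5*I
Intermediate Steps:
T = -125
p(S) = S/5 (p(S) = S*(⅕) = S/5)
F(w, X) = -2 + X*w²*(5 + X)²/25 (F(w, X) = -2 + (((5 + X)*w)/5)²*X = -2 + ((w*(5 + X))/5)²*X = -2 + (w*(5 + X)/5)²*X = -2 + (w²*(5 + X)²/25)*X = -2 + X*w²*(5 + X)²/25)
√(F(-1964, T) - 773280) = √((-2 + (1/25)*(-125)*(-1964)²*(5 - 125)²) - 773280) = √((-2 + (1/25)*(-125)*3857296*(-120)²) - 773280) = √((-2 + (1/25)*(-125)*3857296*14400) - 773280) = √((-2 - 277725312000) - 773280) = √(-277725312002 - 773280) = √(-277726085282) = I*√277726085282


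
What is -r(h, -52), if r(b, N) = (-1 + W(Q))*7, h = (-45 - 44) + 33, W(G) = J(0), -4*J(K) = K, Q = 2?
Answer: 7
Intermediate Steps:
J(K) = -K/4
W(G) = 0 (W(G) = -¼*0 = 0)
h = -56 (h = -89 + 33 = -56)
r(b, N) = -7 (r(b, N) = (-1 + 0)*7 = -1*7 = -7)
-r(h, -52) = -1*(-7) = 7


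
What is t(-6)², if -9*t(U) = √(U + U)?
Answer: -4/27 ≈ -0.14815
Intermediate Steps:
t(U) = -√2*√U/9 (t(U) = -√(U + U)/9 = -√2*√U/9)
t(-6)² = (-√2*√(-6)/9)² = (-√2*I*√6/9)² = (-2*I*√3/9)² = -4/27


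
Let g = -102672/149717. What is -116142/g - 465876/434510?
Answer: 629616639590039/3717667560 ≈ 1.6936e+5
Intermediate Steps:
g = -102672/149717 (g = -102672*1/149717 = -102672/149717 ≈ -0.68577)
-116142/g - 465876/434510 = -116142/(-102672/149717) - 465876/434510 = -116142*(-149717/102672) - 465876*1/434510 = 2898071969/17112 - 232938/217255 = 629616639590039/3717667560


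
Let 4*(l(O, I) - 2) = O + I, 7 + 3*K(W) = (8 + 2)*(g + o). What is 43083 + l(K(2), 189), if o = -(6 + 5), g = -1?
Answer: 129365/3 ≈ 43122.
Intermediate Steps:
o = -11 (o = -1*11 = -11)
K(W) = -127/3 (K(W) = -7/3 + ((8 + 2)*(-1 - 11))/3 = -7/3 + (10*(-12))/3 = -7/3 + (⅓)*(-120) = -7/3 - 40 = -127/3)
l(O, I) = 2 + I/4 + O/4 (l(O, I) = 2 + (O + I)/4 = 2 + (I + O)/4 = 2 + (I/4 + O/4) = 2 + I/4 + O/4)
43083 + l(K(2), 189) = 43083 + (2 + (¼)*189 + (¼)*(-127/3)) = 43083 + (2 + 189/4 - 127/12) = 43083 + 116/3 = 129365/3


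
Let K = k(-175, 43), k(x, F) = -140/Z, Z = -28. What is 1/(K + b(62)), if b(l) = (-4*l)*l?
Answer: -1/15371 ≈ -6.5058e-5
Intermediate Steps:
b(l) = -4*l²
k(x, F) = 5 (k(x, F) = -140/(-28) = -140*(-1/28) = 5)
K = 5
1/(K + b(62)) = 1/(5 - 4*62²) = 1/(5 - 4*3844) = 1/(5 - 15376) = 1/(-15371) = -1/15371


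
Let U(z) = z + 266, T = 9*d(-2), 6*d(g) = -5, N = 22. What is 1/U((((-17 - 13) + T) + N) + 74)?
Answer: 2/649 ≈ 0.0030817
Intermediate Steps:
d(g) = -⅚ (d(g) = (⅙)*(-5) = -⅚)
T = -15/2 (T = 9*(-⅚) = -15/2 ≈ -7.5000)
U(z) = 266 + z
1/U((((-17 - 13) + T) + N) + 74) = 1/(266 + ((((-17 - 13) - 15/2) + 22) + 74)) = 1/(266 + (((-30 - 15/2) + 22) + 74)) = 1/(266 + ((-75/2 + 22) + 74)) = 1/(266 + (-31/2 + 74)) = 1/(266 + 117/2) = 1/(649/2) = 2/649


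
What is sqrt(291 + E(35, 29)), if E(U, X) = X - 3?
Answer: sqrt(317) ≈ 17.805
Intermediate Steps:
E(U, X) = -3 + X
sqrt(291 + E(35, 29)) = sqrt(291 + (-3 + 29)) = sqrt(291 + 26) = sqrt(317)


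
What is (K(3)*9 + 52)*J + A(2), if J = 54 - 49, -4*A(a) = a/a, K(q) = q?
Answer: 1579/4 ≈ 394.75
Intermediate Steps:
A(a) = -¼ (A(a) = -a/(4*a) = -¼*1 = -¼)
J = 5
(K(3)*9 + 52)*J + A(2) = (3*9 + 52)*5 - ¼ = (27 + 52)*5 - ¼ = 79*5 - ¼ = 395 - ¼ = 1579/4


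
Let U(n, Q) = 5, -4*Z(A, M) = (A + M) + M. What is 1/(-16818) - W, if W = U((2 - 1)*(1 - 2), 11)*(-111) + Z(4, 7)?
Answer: 4704835/8409 ≈ 559.50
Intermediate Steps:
Z(A, M) = -M/2 - A/4 (Z(A, M) = -((A + M) + M)/4 = -(A + 2*M)/4 = -M/2 - A/4)
W = -1119/2 (W = 5*(-111) + (-½*7 - ¼*4) = -555 + (-7/2 - 1) = -555 - 9/2 = -1119/2 ≈ -559.50)
1/(-16818) - W = 1/(-16818) - 1*(-1119/2) = -1/16818 + 1119/2 = 4704835/8409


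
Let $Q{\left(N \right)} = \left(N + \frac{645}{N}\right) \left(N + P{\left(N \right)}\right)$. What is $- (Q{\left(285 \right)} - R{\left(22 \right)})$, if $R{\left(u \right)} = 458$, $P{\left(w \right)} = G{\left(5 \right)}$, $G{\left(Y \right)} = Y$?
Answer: $- \frac{1574118}{19} \approx -82848.0$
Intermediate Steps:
$P{\left(w \right)} = 5$
$Q{\left(N \right)} = \left(5 + N\right) \left(N + \frac{645}{N}\right)$ ($Q{\left(N \right)} = \left(N + \frac{645}{N}\right) \left(N + 5\right) = \left(N + \frac{645}{N}\right) \left(5 + N\right) = \left(5 + N\right) \left(N + \frac{645}{N}\right)$)
$- (Q{\left(285 \right)} - R{\left(22 \right)}) = - (\left(645 + 285^{2} + 5 \cdot 285 + \frac{3225}{285}\right) - 458) = - (\left(645 + 81225 + 1425 + 3225 \cdot \frac{1}{285}\right) - 458) = - (\left(645 + 81225 + 1425 + \frac{215}{19}\right) - 458) = - (\frac{1582820}{19} - 458) = \left(-1\right) \frac{1574118}{19} = - \frac{1574118}{19}$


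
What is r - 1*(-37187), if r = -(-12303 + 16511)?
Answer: 32979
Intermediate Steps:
r = -4208 (r = -1*4208 = -4208)
r - 1*(-37187) = -4208 - 1*(-37187) = -4208 + 37187 = 32979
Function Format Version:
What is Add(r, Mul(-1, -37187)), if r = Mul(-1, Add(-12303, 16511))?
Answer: 32979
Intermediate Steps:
r = -4208 (r = Mul(-1, 4208) = -4208)
Add(r, Mul(-1, -37187)) = Add(-4208, Mul(-1, -37187)) = Add(-4208, 37187) = 32979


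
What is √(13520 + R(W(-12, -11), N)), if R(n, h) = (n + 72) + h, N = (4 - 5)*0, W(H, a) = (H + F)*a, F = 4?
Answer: 12*√95 ≈ 116.96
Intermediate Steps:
W(H, a) = a*(4 + H) (W(H, a) = (H + 4)*a = (4 + H)*a = a*(4 + H))
N = 0 (N = -1*0 = 0)
R(n, h) = 72 + h + n (R(n, h) = (72 + n) + h = 72 + h + n)
√(13520 + R(W(-12, -11), N)) = √(13520 + (72 + 0 - 11*(4 - 12))) = √(13520 + (72 + 0 - 11*(-8))) = √(13520 + (72 + 0 + 88)) = √(13520 + 160) = √13680 = 12*√95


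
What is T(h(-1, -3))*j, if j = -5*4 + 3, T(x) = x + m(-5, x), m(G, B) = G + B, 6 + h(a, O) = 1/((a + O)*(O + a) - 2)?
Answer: 2006/7 ≈ 286.57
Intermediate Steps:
h(a, O) = -6 + 1/(-2 + (O + a)²) (h(a, O) = -6 + 1/((a + O)*(O + a) - 2) = -6 + 1/((O + a)*(O + a) - 2) = -6 + 1/((O + a)² - 2) = -6 + 1/(-2 + (O + a)²))
m(G, B) = B + G
T(x) = -5 + 2*x (T(x) = x + (x - 5) = x + (-5 + x) = -5 + 2*x)
j = -17 (j = -20 + 3 = -17)
T(h(-1, -3))*j = (-5 + 2*((13 - 6*(-3 - 1)²)/(-2 + (-3 - 1)²)))*(-17) = (-5 + 2*((13 - 6*(-4)²)/(-2 + (-4)²)))*(-17) = (-5 + 2*((13 - 6*16)/(-2 + 16)))*(-17) = (-5 + 2*((13 - 96)/14))*(-17) = (-5 + 2*((1/14)*(-83)))*(-17) = (-5 + 2*(-83/14))*(-17) = (-5 - 83/7)*(-17) = -118/7*(-17) = 2006/7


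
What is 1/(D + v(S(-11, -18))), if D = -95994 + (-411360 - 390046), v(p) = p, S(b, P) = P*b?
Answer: -1/897202 ≈ -1.1146e-6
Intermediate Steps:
D = -897400 (D = -95994 - 801406 = -897400)
1/(D + v(S(-11, -18))) = 1/(-897400 - 18*(-11)) = 1/(-897400 + 198) = 1/(-897202) = -1/897202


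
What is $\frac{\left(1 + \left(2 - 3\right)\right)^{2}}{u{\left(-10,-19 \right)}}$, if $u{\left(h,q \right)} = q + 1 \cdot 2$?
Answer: $0$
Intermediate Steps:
$u{\left(h,q \right)} = 2 + q$ ($u{\left(h,q \right)} = q + 2 = 2 + q$)
$\frac{\left(1 + \left(2 - 3\right)\right)^{2}}{u{\left(-10,-19 \right)}} = \frac{\left(1 + \left(2 - 3\right)\right)^{2}}{2 - 19} = \frac{\left(1 - 1\right)^{2}}{-17} = 0^{2} \left(- \frac{1}{17}\right) = 0 \left(- \frac{1}{17}\right) = 0$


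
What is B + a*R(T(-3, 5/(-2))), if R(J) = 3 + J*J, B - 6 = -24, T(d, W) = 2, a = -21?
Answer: -165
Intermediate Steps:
B = -18 (B = 6 - 24 = -18)
R(J) = 3 + J²
B + a*R(T(-3, 5/(-2))) = -18 - 21*(3 + 2²) = -18 - 21*(3 + 4) = -18 - 21*7 = -18 - 147 = -165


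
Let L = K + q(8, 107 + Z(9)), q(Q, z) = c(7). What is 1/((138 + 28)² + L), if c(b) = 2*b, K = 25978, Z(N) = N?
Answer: 1/53548 ≈ 1.8675e-5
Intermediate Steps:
q(Q, z) = 14 (q(Q, z) = 2*7 = 14)
L = 25992 (L = 25978 + 14 = 25992)
1/((138 + 28)² + L) = 1/((138 + 28)² + 25992) = 1/(166² + 25992) = 1/(27556 + 25992) = 1/53548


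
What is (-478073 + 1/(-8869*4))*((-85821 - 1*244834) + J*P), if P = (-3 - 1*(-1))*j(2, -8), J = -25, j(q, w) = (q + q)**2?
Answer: 5594379640096395/35476 ≈ 1.5769e+11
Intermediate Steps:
j(q, w) = 4*q**2 (j(q, w) = (2*q)**2 = 4*q**2)
P = -32 (P = (-3 - 1*(-1))*(4*2**2) = (-3 + 1)*(4*4) = -2*16 = -32)
(-478073 + 1/(-8869*4))*((-85821 - 1*244834) + J*P) = (-478073 + 1/(-8869*4))*((-85821 - 1*244834) - 25*(-32)) = (-478073 + 1/(-35476))*((-85821 - 244834) + 800) = (-478073 - 1/35476)*(-330655 + 800) = -16960117749/35476*(-329855) = 5594379640096395/35476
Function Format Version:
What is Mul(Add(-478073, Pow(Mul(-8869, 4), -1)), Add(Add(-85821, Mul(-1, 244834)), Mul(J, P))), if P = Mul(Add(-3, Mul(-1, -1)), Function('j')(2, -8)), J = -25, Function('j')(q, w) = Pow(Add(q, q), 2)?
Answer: Rational(5594379640096395, 35476) ≈ 1.5769e+11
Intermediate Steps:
Function('j')(q, w) = Mul(4, Pow(q, 2)) (Function('j')(q, w) = Pow(Mul(2, q), 2) = Mul(4, Pow(q, 2)))
P = -32 (P = Mul(Add(-3, Mul(-1, -1)), Mul(4, Pow(2, 2))) = Mul(Add(-3, 1), Mul(4, 4)) = Mul(-2, 16) = -32)
Mul(Add(-478073, Pow(Mul(-8869, 4), -1)), Add(Add(-85821, Mul(-1, 244834)), Mul(J, P))) = Mul(Add(-478073, Pow(Mul(-8869, 4), -1)), Add(Add(-85821, Mul(-1, 244834)), Mul(-25, -32))) = Mul(Add(-478073, Pow(-35476, -1)), Add(Add(-85821, -244834), 800)) = Mul(Add(-478073, Rational(-1, 35476)), Add(-330655, 800)) = Mul(Rational(-16960117749, 35476), -329855) = Rational(5594379640096395, 35476)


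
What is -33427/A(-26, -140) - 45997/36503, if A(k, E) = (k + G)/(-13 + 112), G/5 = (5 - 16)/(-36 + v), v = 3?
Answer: 362391819176/2664719 ≈ 1.3600e+5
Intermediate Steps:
G = 5/3 (G = 5*((5 - 16)/(-36 + 3)) = 5*(-11/(-33)) = 5*(-11*(-1/33)) = 5*(⅓) = 5/3 ≈ 1.6667)
A(k, E) = 5/297 + k/99 (A(k, E) = (k + 5/3)/(-13 + 112) = (5/3 + k)/99 = (5/3 + k)*(1/99) = 5/297 + k/99)
-33427/A(-26, -140) - 45997/36503 = -33427/(5/297 + (1/99)*(-26)) - 45997/36503 = -33427/(5/297 - 26/99) - 45997*1/36503 = -33427/(-73/297) - 45997/36503 = -33427*(-297/73) - 45997/36503 = 9927819/73 - 45997/36503 = 362391819176/2664719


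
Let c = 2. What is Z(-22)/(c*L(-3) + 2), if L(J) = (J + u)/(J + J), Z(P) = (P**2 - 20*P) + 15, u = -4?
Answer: 2817/13 ≈ 216.69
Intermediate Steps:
Z(P) = 15 + P**2 - 20*P
L(J) = (-4 + J)/(2*J) (L(J) = (J - 4)/(J + J) = (-4 + J)/((2*J)) = (-4 + J)*(1/(2*J)) = (-4 + J)/(2*J))
Z(-22)/(c*L(-3) + 2) = (15 + (-22)**2 - 20*(-22))/(2*((1/2)*(-4 - 3)/(-3)) + 2) = (15 + 484 + 440)/(2*((1/2)*(-1/3)*(-7)) + 2) = 939/(2*(7/6) + 2) = 939/(7/3 + 2) = 939/(13/3) = 939*(3/13) = 2817/13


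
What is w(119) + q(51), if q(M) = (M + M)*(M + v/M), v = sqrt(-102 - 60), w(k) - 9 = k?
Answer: 5330 + 18*I*sqrt(2) ≈ 5330.0 + 25.456*I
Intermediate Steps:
w(k) = 9 + k
v = 9*I*sqrt(2) (v = sqrt(-162) = 9*I*sqrt(2) ≈ 12.728*I)
q(M) = 2*M*(M + 9*I*sqrt(2)/M) (q(M) = (M + M)*(M + (9*I*sqrt(2))/M) = (2*M)*(M + 9*I*sqrt(2)/M) = 2*M*(M + 9*I*sqrt(2)/M))
w(119) + q(51) = (9 + 119) + (2*51**2 + 18*I*sqrt(2)) = 128 + (2*2601 + 18*I*sqrt(2)) = 128 + (5202 + 18*I*sqrt(2)) = 5330 + 18*I*sqrt(2)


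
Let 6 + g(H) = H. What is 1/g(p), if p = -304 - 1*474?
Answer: -1/784 ≈ -0.0012755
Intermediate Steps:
p = -778 (p = -304 - 474 = -778)
g(H) = -6 + H
1/g(p) = 1/(-6 - 778) = 1/(-784) = -1/784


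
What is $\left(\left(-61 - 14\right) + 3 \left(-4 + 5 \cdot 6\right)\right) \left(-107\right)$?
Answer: $-321$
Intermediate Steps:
$\left(\left(-61 - 14\right) + 3 \left(-4 + 5 \cdot 6\right)\right) \left(-107\right) = \left(-75 + 3 \left(-4 + 30\right)\right) \left(-107\right) = \left(-75 + 3 \cdot 26\right) \left(-107\right) = \left(-75 + 78\right) \left(-107\right) = 3 \left(-107\right) = -321$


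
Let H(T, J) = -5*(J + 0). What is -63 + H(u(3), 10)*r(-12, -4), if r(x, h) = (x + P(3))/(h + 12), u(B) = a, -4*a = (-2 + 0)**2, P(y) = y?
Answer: -27/4 ≈ -6.7500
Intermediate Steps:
a = -1 (a = -(-2 + 0)**2/4 = -1/4*(-2)**2 = -1/4*4 = -1)
u(B) = -1
r(x, h) = (3 + x)/(12 + h) (r(x, h) = (x + 3)/(h + 12) = (3 + x)/(12 + h))
H(T, J) = -5*J
-63 + H(u(3), 10)*r(-12, -4) = -63 + (-5*10)*((3 - 12)/(12 - 4)) = -63 - 50*(-9)/8 = -63 - 25*(-9)/4 = -63 - 50*(-9/8) = -63 + 225/4 = -27/4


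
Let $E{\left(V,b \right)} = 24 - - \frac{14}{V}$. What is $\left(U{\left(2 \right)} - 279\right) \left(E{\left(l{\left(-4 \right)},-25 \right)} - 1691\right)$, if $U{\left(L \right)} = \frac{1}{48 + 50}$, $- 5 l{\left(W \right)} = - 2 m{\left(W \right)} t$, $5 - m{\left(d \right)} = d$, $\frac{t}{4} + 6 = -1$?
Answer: $\frac{1640924797}{3528} \approx 4.6511 \cdot 10^{5}$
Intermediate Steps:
$t = -28$ ($t = -24 + 4 \left(-1\right) = -24 - 4 = -28$)
$m{\left(d \right)} = 5 - d$
$l{\left(W \right)} = -56 + \frac{56 W}{5}$ ($l{\left(W \right)} = - \frac{- 2 \left(5 - W\right) \left(-28\right)}{5} = - \frac{\left(-10 + 2 W\right) \left(-28\right)}{5} = - \frac{280 - 56 W}{5} = -56 + \frac{56 W}{5}$)
$E{\left(V,b \right)} = 24 + \frac{14}{V}$
$U{\left(L \right)} = \frac{1}{98}$
$\left(U{\left(2 \right)} - 279\right) \left(E{\left(l{\left(-4 \right)},-25 \right)} - 1691\right) = \left(\frac{1}{98} - 279\right) \left(\left(24 + \frac{14}{-56 + \frac{56}{5} \left(-4\right)}\right) - 1691\right) = - \frac{27341 \left(\left(24 + \frac{14}{-56 - \frac{224}{5}}\right) - 1691\right)}{98} = - \frac{27341 \left(\left(24 + \frac{14}{- \frac{504}{5}}\right) - 1691\right)}{98} = - \frac{27341 \left(\left(24 + 14 \left(- \frac{5}{504}\right)\right) - 1691\right)}{98} = - \frac{27341 \left(\left(24 - \frac{5}{36}\right) - 1691\right)}{98} = - \frac{27341 \left(\frac{859}{36} - 1691\right)}{98} = \left(- \frac{27341}{98}\right) \left(- \frac{60017}{36}\right) = \frac{1640924797}{3528}$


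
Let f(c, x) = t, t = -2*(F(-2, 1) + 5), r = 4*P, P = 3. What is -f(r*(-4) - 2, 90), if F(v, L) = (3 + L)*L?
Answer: 18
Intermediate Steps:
r = 12 (r = 4*3 = 12)
F(v, L) = L*(3 + L)
t = -18 (t = -2*(1*(3 + 1) + 5) = -2*(1*4 + 5) = -2*(4 + 5) = -2*9 = -18)
f(c, x) = -18
-f(r*(-4) - 2, 90) = -1*(-18) = 18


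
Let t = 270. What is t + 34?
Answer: 304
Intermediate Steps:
t + 34 = 270 + 34 = 304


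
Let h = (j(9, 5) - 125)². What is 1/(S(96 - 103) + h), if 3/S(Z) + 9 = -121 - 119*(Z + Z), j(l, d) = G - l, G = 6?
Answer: 512/8388609 ≈ 6.1035e-5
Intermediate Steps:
j(l, d) = 6 - l
S(Z) = 3/(-130 - 238*Z) (S(Z) = 3/(-9 + (-121 - 119*(Z + Z))) = 3/(-9 + (-121 - 119*2*Z)) = 3/(-9 + (-121 - 238*Z)) = 3/(-130 - 238*Z))
h = 16384 (h = ((6 - 1*9) - 125)² = ((6 - 9) - 125)² = (-3 - 125)² = (-128)² = 16384)
1/(S(96 - 103) + h) = 1/(-3/(130 + 238*(96 - 103)) + 16384) = 1/(-3/(130 + 238*(-7)) + 16384) = 1/(-3/(130 - 1666) + 16384) = 1/(-3/(-1536) + 16384) = 1/(-3*(-1/1536) + 16384) = 1/(1/512 + 16384) = 1/(8388609/512) = 512/8388609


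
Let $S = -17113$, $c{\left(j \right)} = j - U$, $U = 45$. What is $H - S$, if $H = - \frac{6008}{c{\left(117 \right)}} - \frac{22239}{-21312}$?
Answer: $\frac{362956127}{21312} \approx 17031.0$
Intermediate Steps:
$c{\left(j \right)} = -45 + j$ ($c{\left(j \right)} = j - 45 = -45 + j$)
$H = - \frac{1756129}{21312}$ ($H = - \frac{6008}{-45 + 117} - \frac{22239}{-21312} = - \frac{6008}{72} - - \frac{2471}{2368} = \left(-6008\right) \frac{1}{72} + \frac{2471}{2368} = - \frac{751}{9} + \frac{2471}{2368} = - \frac{1756129}{21312} \approx -82.401$)
$H - S = - \frac{1756129}{21312} - -17113 = - \frac{1756129}{21312} + 17113 = \frac{362956127}{21312}$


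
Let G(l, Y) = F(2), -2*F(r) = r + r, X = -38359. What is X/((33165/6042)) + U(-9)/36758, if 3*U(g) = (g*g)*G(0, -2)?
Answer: -1419870421339/203179845 ≈ -6988.2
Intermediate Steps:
F(r) = -r (F(r) = -(r + r)/2 = -r)
G(l, Y) = -2 (G(l, Y) = -1*2 = -2)
U(g) = -2*g**2/3 (U(g) = ((g*g)*(-2))/3 = (g**2*(-2))/3 = (-2*g**2)/3 = -2*g**2/3)
X/((33165/6042)) + U(-9)/36758 = -38359/(33165/6042) - 2/3*(-9)**2/36758 = -38359/(33165*(1/6042)) - 2/3*81*(1/36758) = -38359/11055/2014 - 54*1/36758 = -38359*2014/11055 - 27/18379 = -77255026/11055 - 27/18379 = -1419870421339/203179845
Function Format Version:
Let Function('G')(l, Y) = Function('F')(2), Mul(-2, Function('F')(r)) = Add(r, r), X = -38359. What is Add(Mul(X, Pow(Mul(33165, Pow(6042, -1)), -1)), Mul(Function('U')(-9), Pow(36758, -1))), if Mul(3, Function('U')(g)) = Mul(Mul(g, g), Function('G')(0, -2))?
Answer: Rational(-1419870421339, 203179845) ≈ -6988.2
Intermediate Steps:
Function('F')(r) = Mul(-1, r) (Function('F')(r) = Mul(Rational(-1, 2), Add(r, r)) = Mul(Rational(-1, 2), Mul(2, r)) = Mul(-1, r))
Function('G')(l, Y) = -2 (Function('G')(l, Y) = Mul(-1, 2) = -2)
Function('U')(g) = Mul(Rational(-2, 3), Pow(g, 2)) (Function('U')(g) = Mul(Rational(1, 3), Mul(Mul(g, g), -2)) = Mul(Rational(1, 3), Mul(Pow(g, 2), -2)) = Mul(Rational(1, 3), Mul(-2, Pow(g, 2))) = Mul(Rational(-2, 3), Pow(g, 2)))
Add(Mul(X, Pow(Mul(33165, Pow(6042, -1)), -1)), Mul(Function('U')(-9), Pow(36758, -1))) = Add(Mul(-38359, Pow(Mul(33165, Pow(6042, -1)), -1)), Mul(Mul(Rational(-2, 3), Pow(-9, 2)), Pow(36758, -1))) = Add(Mul(-38359, Pow(Mul(33165, Rational(1, 6042)), -1)), Mul(Mul(Rational(-2, 3), 81), Rational(1, 36758))) = Add(Mul(-38359, Pow(Rational(11055, 2014), -1)), Mul(-54, Rational(1, 36758))) = Add(Mul(-38359, Rational(2014, 11055)), Rational(-27, 18379)) = Add(Rational(-77255026, 11055), Rational(-27, 18379)) = Rational(-1419870421339, 203179845)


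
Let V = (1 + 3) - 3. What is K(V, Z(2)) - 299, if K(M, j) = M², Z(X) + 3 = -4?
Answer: -298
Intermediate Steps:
Z(X) = -7 (Z(X) = -3 - 4 = -7)
V = 1 (V = 4 - 3 = 1)
K(V, Z(2)) - 299 = 1² - 299 = 1 - 299 = -298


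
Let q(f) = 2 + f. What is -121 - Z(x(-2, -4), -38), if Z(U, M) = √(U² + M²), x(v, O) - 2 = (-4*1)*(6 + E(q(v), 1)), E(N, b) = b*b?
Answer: -121 - 2*√530 ≈ -167.04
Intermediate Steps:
E(N, b) = b²
x(v, O) = -26 (x(v, O) = 2 + (-4*1)*(6 + 1²) = 2 - 4*(6 + 1) = 2 - 4*7 = 2 - 28 = -26)
Z(U, M) = √(M² + U²)
-121 - Z(x(-2, -4), -38) = -121 - √((-38)² + (-26)²) = -121 - √(1444 + 676) = -121 - √2120 = -121 - 2*√530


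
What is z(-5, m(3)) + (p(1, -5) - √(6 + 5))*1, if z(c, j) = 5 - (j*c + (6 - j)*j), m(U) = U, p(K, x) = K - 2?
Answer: 10 - √11 ≈ 6.6834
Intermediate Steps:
p(K, x) = -2 + K
z(c, j) = 5 - c*j - j*(6 - j) (z(c, j) = 5 - (c*j + j*(6 - j)) = 5 + (-c*j - j*(6 - j)) = 5 - c*j - j*(6 - j))
z(-5, m(3)) + (p(1, -5) - √(6 + 5))*1 = (5 + 3² - 6*3 - 1*(-5)*3) + ((-2 + 1) - √(6 + 5))*1 = (5 + 9 - 18 + 15) + (-1 - √11)*1 = 11 + (-1 - √11) = 10 - √11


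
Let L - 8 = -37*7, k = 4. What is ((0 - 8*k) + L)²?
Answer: 80089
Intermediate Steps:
L = -251 (L = 8 - 37*7 = 8 - 259 = -251)
((0 - 8*k) + L)² = ((0 - 8*4) - 251)² = ((0 - 32) - 251)² = (-32 - 251)² = (-283)² = 80089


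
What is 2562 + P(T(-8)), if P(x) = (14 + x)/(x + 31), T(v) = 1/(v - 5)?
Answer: 1030105/402 ≈ 2562.4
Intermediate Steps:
T(v) = 1/(-5 + v)
P(x) = (14 + x)/(31 + x)
2562 + P(T(-8)) = 2562 + (14 + 1/(-5 - 8))/(31 + 1/(-5 - 8)) = 2562 + (14 + 1/(-13))/(31 + 1/(-13)) = 2562 + (14 - 1/13)/(31 - 1/13) = 2562 + (181/13)/(402/13) = 2562 + (13/402)*(181/13) = 2562 + 181/402 = 1030105/402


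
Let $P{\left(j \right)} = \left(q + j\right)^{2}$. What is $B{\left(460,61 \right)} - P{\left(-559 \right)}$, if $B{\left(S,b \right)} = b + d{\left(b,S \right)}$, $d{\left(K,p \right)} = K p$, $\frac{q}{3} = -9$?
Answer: $-315275$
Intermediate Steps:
$q = -27$ ($q = 3 \left(-9\right) = -27$)
$P{\left(j \right)} = \left(-27 + j\right)^{2}$
$B{\left(S,b \right)} = b + S b$ ($B{\left(S,b \right)} = b + b S = b + S b$)
$B{\left(460,61 \right)} - P{\left(-559 \right)} = 61 \left(1 + 460\right) - \left(-27 - 559\right)^{2} = 61 \cdot 461 - \left(-586\right)^{2} = 28121 - 343396 = -315275$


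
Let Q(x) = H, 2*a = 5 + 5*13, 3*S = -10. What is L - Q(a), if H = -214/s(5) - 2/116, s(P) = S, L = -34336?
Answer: -9976053/290 ≈ -34400.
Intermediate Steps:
S = -10/3 (S = (1/3)*(-10) = -10/3 ≈ -3.3333)
s(P) = -10/3
a = 35 (a = (5 + 5*13)/2 = (5 + 65)/2 = (1/2)*70 = 35)
H = 18613/290 (H = -214/(-10/3) - 2/116 = -214*(-3/10) - 2*1/116 = 321/5 - 1/58 = 18613/290 ≈ 64.183)
Q(x) = 18613/290
L - Q(a) = -34336 - 1*18613/290 = -34336 - 18613/290 = -9976053/290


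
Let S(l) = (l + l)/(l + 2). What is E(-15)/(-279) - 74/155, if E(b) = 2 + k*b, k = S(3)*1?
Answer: -586/1395 ≈ -0.42007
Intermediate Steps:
S(l) = 2*l/(2 + l) (S(l) = (2*l)/(2 + l) = 2*l/(2 + l))
k = 6/5 (k = (2*3/(2 + 3))*1 = (2*3/5)*1 = (2*3*(⅕))*1 = (6/5)*1 = 6/5 ≈ 1.2000)
E(b) = 2 + 6*b/5
E(-15)/(-279) - 74/155 = (2 + (6/5)*(-15))/(-279) - 74/155 = (2 - 18)*(-1/279) - 74*1/155 = -16*(-1/279) - 74/155 = 16/279 - 74/155 = -586/1395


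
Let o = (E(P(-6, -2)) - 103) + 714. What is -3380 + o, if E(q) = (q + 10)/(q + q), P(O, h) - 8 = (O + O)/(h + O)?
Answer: -105183/38 ≈ -2768.0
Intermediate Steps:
P(O, h) = 8 + 2*O/(O + h) (P(O, h) = 8 + (O + O)/(h + O) = 8 + (2*O)/(O + h) = 8 + 2*O/(O + h))
E(q) = (10 + q)/(2*q) (E(q) = (10 + q)/((2*q)) = (10 + q)*(1/(2*q)) = (10 + q)/(2*q))
o = 23257/38 (o = ((10 + 2*(4*(-2) + 5*(-6))/(-6 - 2))/(2*((2*(4*(-2) + 5*(-6))/(-6 - 2)))) - 103) + 714 = ((10 + 2*(-8 - 30)/(-8))/(2*((2*(-8 - 30)/(-8)))) - 103) + 714 = ((10 + 2*(-⅛)*(-38))/(2*((2*(-⅛)*(-38)))) - 103) + 714 = ((10 + 19/2)/(2*(19/2)) - 103) + 714 = ((½)*(2/19)*(39/2) - 103) + 714 = (39/38 - 103) + 714 = -3875/38 + 714 = 23257/38 ≈ 612.03)
-3380 + o = -3380 + 23257/38 = -105183/38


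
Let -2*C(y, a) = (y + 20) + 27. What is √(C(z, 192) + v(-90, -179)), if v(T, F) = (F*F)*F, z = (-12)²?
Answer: 3*I*√2549082/2 ≈ 2394.9*I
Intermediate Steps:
z = 144
C(y, a) = -47/2 - y/2 (C(y, a) = -((y + 20) + 27)/2 = -((20 + y) + 27)/2 = -(47 + y)/2 = -47/2 - y/2)
v(T, F) = F³ (v(T, F) = F²*F = F³)
√(C(z, 192) + v(-90, -179)) = √((-47/2 - ½*144) + (-179)³) = √((-47/2 - 72) - 5735339) = √(-191/2 - 5735339) = √(-11470869/2) = 3*I*√2549082/2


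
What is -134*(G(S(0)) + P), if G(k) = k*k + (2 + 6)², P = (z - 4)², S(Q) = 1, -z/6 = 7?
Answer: -292254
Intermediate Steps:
z = -42 (z = -6*7 = -42)
P = 2116 (P = (-42 - 4)² = (-46)² = 2116)
G(k) = 64 + k² (G(k) = k² + 8² = k² + 64 = 64 + k²)
-134*(G(S(0)) + P) = -134*((64 + 1²) + 2116) = -134*((64 + 1) + 2116) = -134*(65 + 2116) = -134*2181 = -292254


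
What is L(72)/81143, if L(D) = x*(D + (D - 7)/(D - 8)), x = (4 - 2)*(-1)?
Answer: -4673/2596576 ≈ -0.0017997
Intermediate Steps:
x = -2 (x = 2*(-1) = -2)
L(D) = -2*D - 2*(-7 + D)/(-8 + D) (L(D) = -2*(D + (D - 7)/(D - 8)) = -2*(D + (-7 + D)/(-8 + D)) = -2*D - 2*(-7 + D)/(-8 + D))
L(72)/81143 = (2*(7 - 1*72² + 7*72)/(-8 + 72))/81143 = (2*(7 - 1*5184 + 504)/64)*(1/81143) = (2*(1/64)*(7 - 5184 + 504))*(1/81143) = (2*(1/64)*(-4673))*(1/81143) = -4673/32*1/81143 = -4673/2596576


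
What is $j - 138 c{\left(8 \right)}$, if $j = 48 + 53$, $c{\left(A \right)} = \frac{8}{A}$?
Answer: $-37$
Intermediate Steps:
$j = 101$
$j - 138 c{\left(8 \right)} = 101 - 138 \cdot \frac{8}{8} = 101 - 138 \cdot 8 \cdot \frac{1}{8} = 101 - 138 = -37$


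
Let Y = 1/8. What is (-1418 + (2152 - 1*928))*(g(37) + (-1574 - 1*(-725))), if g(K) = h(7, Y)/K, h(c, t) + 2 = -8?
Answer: 6096062/37 ≈ 1.6476e+5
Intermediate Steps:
Y = 1/8 ≈ 0.12500
h(c, t) = -10 (h(c, t) = -2 - 8 = -10)
g(K) = -10/K
(-1418 + (2152 - 1*928))*(g(37) + (-1574 - 1*(-725))) = (-1418 + (2152 - 1*928))*(-10/37 + (-1574 - 1*(-725))) = (-1418 + (2152 - 928))*(-10*1/37 + (-1574 + 725)) = (-1418 + 1224)*(-10/37 - 849) = -194*(-31423/37) = 6096062/37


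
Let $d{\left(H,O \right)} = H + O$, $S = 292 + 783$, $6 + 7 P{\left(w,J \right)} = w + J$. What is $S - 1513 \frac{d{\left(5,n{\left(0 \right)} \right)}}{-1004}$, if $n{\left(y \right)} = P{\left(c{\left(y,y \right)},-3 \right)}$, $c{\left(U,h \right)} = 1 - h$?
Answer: $\frac{7595951}{7028} \approx 1080.8$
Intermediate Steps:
$P{\left(w,J \right)} = - \frac{6}{7} + \frac{J}{7} + \frac{w}{7}$ ($P{\left(w,J \right)} = - \frac{6}{7} + \frac{w + J}{7} = - \frac{6}{7} + \frac{J + w}{7} = - \frac{6}{7} + \left(\frac{J}{7} + \frac{w}{7}\right) = - \frac{6}{7} + \frac{J}{7} + \frac{w}{7}$)
$n{\left(y \right)} = - \frac{8}{7} - \frac{y}{7}$ ($n{\left(y \right)} = - \frac{6}{7} + \frac{1}{7} \left(-3\right) + \frac{1 - y}{7} = - \frac{6}{7} - \frac{3}{7} - \left(- \frac{1}{7} + \frac{y}{7}\right) = - \frac{8}{7} - \frac{y}{7}$)
$S = 1075$
$S - 1513 \frac{d{\left(5,n{\left(0 \right)} \right)}}{-1004} = 1075 - 1513 \frac{5 - \frac{8}{7}}{-1004} = 1075 - 1513 \left(5 + \left(- \frac{8}{7} + 0\right)\right) \left(- \frac{1}{1004}\right) = 1075 - 1513 \left(5 - \frac{8}{7}\right) \left(- \frac{1}{1004}\right) = 1075 - 1513 \cdot \frac{27}{7} \left(- \frac{1}{1004}\right) = 1075 - - \frac{40851}{7028} = 1075 + \frac{40851}{7028} = \frac{7595951}{7028}$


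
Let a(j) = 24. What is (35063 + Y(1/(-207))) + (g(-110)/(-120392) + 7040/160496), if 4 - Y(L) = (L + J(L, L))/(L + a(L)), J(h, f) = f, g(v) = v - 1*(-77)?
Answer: 210346448890255633/5998408238984 ≈ 35067.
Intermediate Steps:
g(v) = 77 + v (g(v) = v + 77 = 77 + v)
Y(L) = 4 - 2*L/(24 + L) (Y(L) = 4 - (L + L)/(L + 24) = 4 - 2*L/(24 + L))
(35063 + Y(1/(-207))) + (g(-110)/(-120392) + 7040/160496) = (35063 + 2*(48 + 1/(-207))/(24 + 1/(-207))) + ((77 - 110)/(-120392) + 7040/160496) = (35063 + 2*(48 - 1/207)/(24 - 1/207)) + (-33*(-1/120392) + 7040*(1/160496)) = (35063 + 2*(9935/207)/(4967/207)) + (33/120392 + 440/10031) = (35063 + 2*(207/4967)*(9935/207)) + 53303503/1207652152 = (35063 + 19870/4967) + 53303503/1207652152 = 174177791/4967 + 53303503/1207652152 = 210346448890255633/5998408238984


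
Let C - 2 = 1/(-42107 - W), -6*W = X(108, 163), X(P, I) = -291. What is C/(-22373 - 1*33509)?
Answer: -84310/2355733651 ≈ -3.5789e-5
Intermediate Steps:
W = 97/2 (W = -⅙*(-291) = 97/2 ≈ 48.500)
C = 168620/84311 (C = 2 + 1/(-42107 - 1*97/2) = 2 + 1/(-42107 - 97/2) = 2 + 1/(-84311/2) = 2 - 2/84311 = 168620/84311 ≈ 2.0000)
C/(-22373 - 1*33509) = 168620/(84311*(-22373 - 1*33509)) = 168620/(84311*(-22373 - 33509)) = (168620/84311)/(-55882) = (168620/84311)*(-1/55882) = -84310/2355733651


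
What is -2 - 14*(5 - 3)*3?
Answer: -86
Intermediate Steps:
-2 - 14*(5 - 3)*3 = -2 - 28*3 = -2 - 14*6 = -2 - 84 = -86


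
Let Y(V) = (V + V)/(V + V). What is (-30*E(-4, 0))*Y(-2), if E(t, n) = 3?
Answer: -90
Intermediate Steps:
Y(V) = 1 (Y(V) = (2*V)/((2*V)) = (2*V)*(1/(2*V)) = 1)
(-30*E(-4, 0))*Y(-2) = -30*3*1 = -90*1 = -90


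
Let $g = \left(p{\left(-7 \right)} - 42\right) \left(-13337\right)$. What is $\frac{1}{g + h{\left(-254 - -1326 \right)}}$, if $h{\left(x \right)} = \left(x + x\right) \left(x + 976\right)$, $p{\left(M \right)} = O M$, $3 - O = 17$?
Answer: $\frac{1}{3644040} \approx 2.7442 \cdot 10^{-7}$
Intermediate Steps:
$O = -14$ ($O = 3 - 17 = -14$)
$p{\left(M \right)} = - 14 M$
$h{\left(x \right)} = 2 x \left(976 + x\right)$
$g = -746872$ ($g = \left(\left(-14\right) \left(-7\right) - 42\right) \left(-13337\right) = \left(98 - 42\right) \left(-13337\right) = 56 \left(-13337\right) = -746872$)
$\frac{1}{g + h{\left(-254 - -1326 \right)}} = \frac{1}{-746872 + 2 \left(-254 - -1326\right) \left(976 - -1072\right)} = \frac{1}{-746872 + 2 \left(-254 + 1326\right) \left(976 + \left(-254 + 1326\right)\right)} = \frac{1}{-746872 + 2 \cdot 1072 \left(976 + 1072\right)} = \frac{1}{-746872 + 2 \cdot 1072 \cdot 2048} = \frac{1}{-746872 + 4390912} = \frac{1}{3644040}$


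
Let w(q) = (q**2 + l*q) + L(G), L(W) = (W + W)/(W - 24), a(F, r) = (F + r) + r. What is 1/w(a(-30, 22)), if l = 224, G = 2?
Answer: 11/36650 ≈ 0.00030014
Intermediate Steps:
a(F, r) = F + 2*r
L(W) = 2*W/(-24 + W) (L(W) = (2*W)/(-24 + W) = 2*W/(-24 + W))
w(q) = -2/11 + q**2 + 224*q (w(q) = (q**2 + 224*q) + 2*2/(-24 + 2) = (q**2 + 224*q) + 2*2/(-22) = (q**2 + 224*q) + 2*2*(-1/22) = (q**2 + 224*q) - 2/11 = -2/11 + q**2 + 224*q)
1/w(a(-30, 22)) = 1/(-2/11 + (-30 + 2*22)**2 + 224*(-30 + 2*22)) = 1/(-2/11 + (-30 + 44)**2 + 224*(-30 + 44)) = 1/(-2/11 + 14**2 + 224*14) = 1/(-2/11 + 196 + 3136) = 1/(36650/11) = 11/36650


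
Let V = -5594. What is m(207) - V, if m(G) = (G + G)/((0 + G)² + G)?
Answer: 581777/104 ≈ 5594.0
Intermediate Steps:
m(G) = 2*G/(G + G²) (m(G) = (2*G)/(G² + G) = (2*G)/(G + G²) = 2*G/(G + G²))
m(207) - V = 2/(1 + 207) - 1*(-5594) = 2/208 + 5594 = 2*(1/208) + 5594 = 1/104 + 5594 = 581777/104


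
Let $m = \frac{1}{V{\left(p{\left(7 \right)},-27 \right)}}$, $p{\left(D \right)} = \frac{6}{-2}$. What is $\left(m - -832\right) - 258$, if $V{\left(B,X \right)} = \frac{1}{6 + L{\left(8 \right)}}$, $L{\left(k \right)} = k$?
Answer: $588$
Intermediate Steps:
$p{\left(D \right)} = -3$ ($p{\left(D \right)} = 6 \left(- \frac{1}{2}\right) = -3$)
$V{\left(B,X \right)} = \frac{1}{14}$ ($V{\left(B,X \right)} = \frac{1}{6 + 8} = \frac{1}{14}$)
$m = 14$ ($m = \frac{1}{\frac{1}{14}} = 14$)
$\left(m - -832\right) - 258 = \left(14 - -832\right) - 258 = \left(14 + 832\right) - 258 = 846 - 258 = 588$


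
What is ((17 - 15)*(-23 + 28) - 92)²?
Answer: 6724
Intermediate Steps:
((17 - 15)*(-23 + 28) - 92)² = (2*5 - 92)² = (10 - 92)² = (-82)² = 6724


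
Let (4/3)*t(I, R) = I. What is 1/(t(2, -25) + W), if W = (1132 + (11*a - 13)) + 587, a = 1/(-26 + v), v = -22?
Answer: 48/81949 ≈ 0.00058573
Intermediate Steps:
t(I, R) = 3*I/4
a = -1/48 (a = 1/(-26 - 22) = 1/(-48) = -1/48 ≈ -0.020833)
W = 81877/48 (W = (1132 + (11*(-1/48) - 13)) + 587 = (1132 + (-11/48 - 13)) + 587 = (1132 - 635/48) + 587 = 53701/48 + 587 = 81877/48 ≈ 1705.8)
1/(t(2, -25) + W) = 1/((¾)*2 + 81877/48) = 1/(3/2 + 81877/48) = 1/(81949/48) = 48/81949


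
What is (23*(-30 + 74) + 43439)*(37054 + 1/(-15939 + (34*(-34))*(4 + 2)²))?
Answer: 10533123623891/6395 ≈ 1.6471e+9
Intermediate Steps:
(23*(-30 + 74) + 43439)*(37054 + 1/(-15939 + (34*(-34))*(4 + 2)²)) = (23*44 + 43439)*(37054 + 1/(-15939 - 1156*6²)) = (1012 + 43439)*(37054 + 1/(-15939 - 1156*36)) = 44451*(37054 + 1/(-15939 - 41616)) = 44451*(37054 + 1/(-57555)) = 44451*(37054 - 1/57555) = 44451*(2132642969/57555) = 10533123623891/6395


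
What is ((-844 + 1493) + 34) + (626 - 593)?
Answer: 716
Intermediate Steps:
((-844 + 1493) + 34) + (626 - 593) = (649 + 34) + 33 = 683 + 33 = 716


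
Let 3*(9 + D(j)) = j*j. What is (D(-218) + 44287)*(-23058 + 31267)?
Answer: 1480558822/3 ≈ 4.9352e+8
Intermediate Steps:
D(j) = -9 + j²/3 (D(j) = -9 + (j*j)/3 = -9 + j²/3)
(D(-218) + 44287)*(-23058 + 31267) = ((-9 + (⅓)*(-218)²) + 44287)*(-23058 + 31267) = ((-9 + (⅓)*47524) + 44287)*8209 = ((-9 + 47524/3) + 44287)*8209 = (47497/3 + 44287)*8209 = (180358/3)*8209 = 1480558822/3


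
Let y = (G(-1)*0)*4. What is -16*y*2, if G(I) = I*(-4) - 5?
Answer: 0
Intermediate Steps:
G(I) = -5 - 4*I (G(I) = -4*I - 5 = -5 - 4*I)
y = 0 (y = ((-5 - 4*(-1))*0)*4 = ((-5 + 4)*0)*4 = -1*0*4 = 0*4 = 0)
-16*y*2 = -16*0*2 = 0*2 = 0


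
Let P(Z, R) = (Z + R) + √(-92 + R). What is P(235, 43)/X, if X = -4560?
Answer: -139/2280 - 7*I/4560 ≈ -0.060965 - 0.0015351*I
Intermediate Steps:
P(Z, R) = R + Z + √(-92 + R) (P(Z, R) = (R + Z) + √(-92 + R) = R + Z + √(-92 + R))
P(235, 43)/X = (43 + 235 + √(-92 + 43))/(-4560) = (43 + 235 + √(-49))*(-1/4560) = (43 + 235 + 7*I)*(-1/4560) = (278 + 7*I)*(-1/4560) = -139/2280 - 7*I/4560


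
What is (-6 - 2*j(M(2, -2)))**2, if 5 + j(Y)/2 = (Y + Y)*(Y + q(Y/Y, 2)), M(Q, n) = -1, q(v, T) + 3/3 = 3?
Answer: 484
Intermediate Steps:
q(v, T) = 2 (q(v, T) = -1 + 3 = 2)
j(Y) = -10 + 4*Y*(2 + Y) (j(Y) = -10 + 2*((Y + Y)*(Y + 2)) = -10 + 2*((2*Y)*(2 + Y)) = -10 + 2*(2*Y*(2 + Y)) = -10 + 4*Y*(2 + Y))
(-6 - 2*j(M(2, -2)))**2 = (-6 - 2*(-10 + 4*(-1)**2 + 8*(-1)))**2 = (-6 - 2*(-10 + 4*1 - 8))**2 = (-6 - 2*(-10 + 4 - 8))**2 = (-6 - 2*(-14))**2 = (-6 + 28)**2 = 22**2 = 484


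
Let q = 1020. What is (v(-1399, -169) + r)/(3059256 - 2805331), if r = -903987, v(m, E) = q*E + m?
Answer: -1077766/253925 ≈ -4.2444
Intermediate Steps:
v(m, E) = m + 1020*E (v(m, E) = 1020*E + m = m + 1020*E)
(v(-1399, -169) + r)/(3059256 - 2805331) = ((-1399 + 1020*(-169)) - 903987)/(3059256 - 2805331) = ((-1399 - 172380) - 903987)/253925 = (-173779 - 903987)*(1/253925) = -1077766*1/253925 = -1077766/253925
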